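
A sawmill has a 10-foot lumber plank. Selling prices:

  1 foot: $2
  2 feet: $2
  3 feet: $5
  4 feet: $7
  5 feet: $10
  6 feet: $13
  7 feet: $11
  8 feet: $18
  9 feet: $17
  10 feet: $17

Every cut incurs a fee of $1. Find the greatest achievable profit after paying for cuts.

20

Build v[k] bottom-up: v[k] = max over allowed piece i of (p[i] + v[k−i]) − 1 per cut.
v[1] = 2
v[2] = 3  (first piece 1, then v[1]=2)
v[3] = 5
v[4] = 7
v[5] = 10
v[6] = 13
v[7] = 14  (first piece 1, then v[6]=13)
v[8] = 18
v[9] = 19  (first piece 1, then v[8]=18)
v[10] = 20  (first piece 1, then v[9]=19)
One optimal plan: pieces 8 + 1 + 1 (2 cuts) → $22 − $2 = $20.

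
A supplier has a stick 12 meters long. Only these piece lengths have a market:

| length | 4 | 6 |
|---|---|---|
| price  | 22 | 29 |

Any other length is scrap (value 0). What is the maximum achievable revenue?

Consider every possible first cut. best[k] is the best of p[i]+best[k−i] over all sellable i≤k.
best[1] = 0
best[2] = 0
best[3] = 0
best[4] = 22
best[5] = 22
best[6] = max(22+0, 29+0) = 29
best[7] = max(22+0, 29+0) = 29
best[8] = max(22+22, 29+0) = 44
best[9] = max(22+22, 29+0) = 44
best[10] = max(22+29, 29+22) = 51
best[11] = max(22+29, 29+22) = 51
best[12] = max(22+44, 29+29) = 66
One optimal cutting: 4 + 4 + 4 → 66.

66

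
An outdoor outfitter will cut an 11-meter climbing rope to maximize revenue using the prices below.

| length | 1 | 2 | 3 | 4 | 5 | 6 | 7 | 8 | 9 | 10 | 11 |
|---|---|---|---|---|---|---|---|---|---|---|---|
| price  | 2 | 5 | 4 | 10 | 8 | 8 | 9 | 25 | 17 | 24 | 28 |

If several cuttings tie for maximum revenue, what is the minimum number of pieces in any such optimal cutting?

3

Consider every possible first cut. r[k] is the best of p[i]+r[k−i] over all sellable i≤k.
r[1] = 2
r[2] = 5
r[3] = 7  (first piece 1, then r[2]=5)
r[4] = 10  (first piece 2, then r[2]=5)
r[5] = 12  (first piece 1, then r[4]=10)
r[6] = 15  (first piece 2, then r[4]=10)
r[7] = 17  (first piece 1, then r[6]=15)
r[8] = 25
r[9] = 27  (first piece 1, then r[8]=25)
r[10] = 30  (first piece 2, then r[8]=25)
r[11] = 32  (first piece 1, then r[10]=30)
Maximum revenue is €32.
Now minimize piece count subject to staying optimal: for each k, pieces[k] = 1 + min over i with p[i]+r[k−i]=r[k] of pieces[k−i].
pieces[8] = 1
pieces[9] = 2
pieces[10] = 2
pieces[11] = 3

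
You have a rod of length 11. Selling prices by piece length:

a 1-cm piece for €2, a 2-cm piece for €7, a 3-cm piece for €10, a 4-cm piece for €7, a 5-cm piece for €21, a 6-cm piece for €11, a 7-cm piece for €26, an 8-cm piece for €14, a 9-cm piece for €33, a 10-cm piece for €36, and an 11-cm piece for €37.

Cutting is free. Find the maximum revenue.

Let R[k] be the best obtainable value from length k. For each k, try every first piece i and keep the best of price[i] + R[k−i].
R[1] = 2
R[2] = max(2+2, 7+0) = 7
R[3] = max(2+7, 7+2, 10+0) = 10
R[4] = max(2+10, 7+7, 10+2, 7+0) = 14
R[5] = max(2+14, 7+10, 10+7, 7+2, 21+0) = 21
R[6] = max(2+21, 7+14, 10+10, 7+7, 21+2, 11+0) = 23
R[7] = max(2+23, 7+21, 10+14, …, 11+2, 26+0) = 28
R[8] = max(2+28, 7+23, 10+21, …, 26+2, 14+0) = 31
R[9] = max(2+31, 7+28, 10+23, …, 14+2, 33+0) = 35
R[10] = max(2+35, 7+31, 10+28, …, 33+2, 36+0) = 42
R[11] = max(2+42, 7+35, 10+31, …, 36+2, 37+0) = 44
One optimal cutting: 5 + 5 + 1 → €21 + €21 + €2 = €44.

44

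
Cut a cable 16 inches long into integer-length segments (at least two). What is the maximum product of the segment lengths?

324

Define g[k] = max over 1≤i<k of i · max(k−i, g[k−i]); the inner max lets the remainder stay uncut if that's better.
Small cases: g[2]=1, g[3]=2, g[4]=4, g[5]=6, g[6]=9, g[7]=12, g[8]=18.
g[9] = 3·max(6,9) = 3·9 = 27
g[10] = 2·max(8,18) = 2·18 = 36
g[11] = 2·max(9,27) = 2·27 = 54
g[12] = 3·max(9,27) = 3·27 = 81
g[13] = 2·max(11,54) = 2·54 = 108
g[14] = 2·max(12,81) = 2·81 = 162
g[15] = 3·max(12,81) = 3·81 = 243
g[16] = 2·max(14,162) = 2·162 = 324
One optimal split: 3 + 3 + 3 + 3 + 2 + 2; product 3·3·3·3·2·2 = 324.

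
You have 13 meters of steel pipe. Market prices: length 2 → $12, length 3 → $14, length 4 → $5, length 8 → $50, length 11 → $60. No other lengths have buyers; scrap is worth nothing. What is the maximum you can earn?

76

Let r[k] be the best obtainable value from length k. For each k, try every first piece i and keep the best of price[i] + r[k−i].
r[1] = 0
r[2] = 12
r[3] = max(12+0, 14+0) = 14
r[4] = max(12+12, 14+0, 5+0) = 24
r[5] = max(12+14, 14+12, 5+0) = 26
r[6] = max(12+24, 14+14, 5+12) = 36
r[7] = max(12+26, 14+24, 5+14) = 38
r[8] = max(12+36, 14+26, 5+24, 50+0) = 50
r[9] = max(12+38, 14+36, 5+26, 50+0) = 50
r[10] = max(12+50, 14+38, 5+36, 50+12) = 62
r[11] = max(12+50, 14+50, 5+38, 50+14, 60+0) = 64
r[12] = max(12+62, 14+50, 5+50, 50+24, 60+0) = 74
r[13] = max(12+64, 14+62, 5+50, 50+26, 60+12) = 76
One optimal cutting: 8 + 3 + 2 → $76.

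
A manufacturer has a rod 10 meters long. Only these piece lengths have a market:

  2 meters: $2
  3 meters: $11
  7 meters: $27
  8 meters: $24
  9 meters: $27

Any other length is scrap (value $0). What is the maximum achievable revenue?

38

Consider every possible first cut. best[k] is the best of p[i]+best[k−i] over all sellable i≤k.
best[1] = 0
best[2] = 2
best[3] = 11
best[4] = 11
best[5] = 13  (first piece 2, then best[3]=11)
best[6] = 22  (first piece 3, then best[3]=11)
best[7] = 27
best[8] = 27
best[9] = 33  (first piece 3, then best[6]=22)
best[10] = 38  (first piece 3, then best[7]=27)
One optimal cutting: 7 + 3 → $38.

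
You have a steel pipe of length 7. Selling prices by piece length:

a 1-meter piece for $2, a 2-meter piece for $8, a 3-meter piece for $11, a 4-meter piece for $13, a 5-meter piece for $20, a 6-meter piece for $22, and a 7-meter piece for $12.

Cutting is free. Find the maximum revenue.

28

Let best[k] be the best obtainable value from length k. For each k, try every first piece i and keep the best of price[i] + best[k−i].
best[1] = 2
best[2] = max(2+2, 8+0) = 8
best[3] = max(2+8, 8+2, 11+0) = 11
best[4] = max(2+11, 8+8, 11+2, 13+0) = 16
best[5] = max(2+16, 8+11, 11+8, 13+2, 20+0) = 20
best[6] = max(2+20, 8+16, 11+11, 13+8, 20+2, 22+0) = 24
best[7] = max(2+24, 8+20, 11+16, …, 22+2, 12+0) = 28
One optimal cutting: 5 + 2 → $20 + $8 = $28.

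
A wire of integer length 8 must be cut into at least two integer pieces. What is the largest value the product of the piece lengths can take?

18

Fill g[k] for k=2..8: at each k try every first piece i and multiply by the better of (k−i) uncut or g[k−i].
g[2] = 1×max(1,0) = 1×1 = 1
g[3] = 1×max(2,1) = 1×2 = 2
g[4] = 2×max(2,1) = 2×2 = 4
g[5] = 2×max(3,2) = 2×3 = 6
g[6] = 3×max(3,2) = 3×3 = 9
g[7] = 2×max(5,6) = 2×6 = 12
g[8] = 2×max(6,9) = 2×9 = 18
One optimal split: 3 + 3 + 2; product 3×3×2 = 18.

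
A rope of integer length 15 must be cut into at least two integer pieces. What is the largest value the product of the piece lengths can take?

243

Fill m[k] for k=2..15: at each k try every first piece i and multiply by the better of (k−i) uncut or m[k−i].
m[2] = 1*max(1,0) = 1*1 = 1
m[3] = max(1*2, 2*1) = 2
m[4] = max(1*3, 2*2, 3*1) = 4
m[5] = max(1*4, 2*3, 3*2, 4*1) = 6
m[6] = max(1*6, 2*4, 3*3, 4*2, 5*1) = 9
m[7] = max(1*9, 2*6, 3*4, 4*3, 5*2, 6*1) = 12
m[8] = max(1*12, 2*9, 3*6, …, 6*2, 7*1) = 18
m[9] = max(1*18, 2*12, 3*9, …, 7*2, 8*1) = 27
m[10] = max(1*27, 2*18, 3*12, …, 8*2, 9*1) = 36
m[11] = max(1*36, 2*27, 3*18, …, 9*2, 10*1) = 54
m[12] = max(1*54, 2*36, 3*27, …, 10*2, 11*1) = 81
m[13] = max(1*81, 2*54, 3*36, …, 11*2, 12*1) = 108
m[14] = max(1*108, 2*81, 3*54, …, 12*2, 13*1) = 162
m[15] = max(1*162, 2*108, 3*81, …, 13*2, 14*1) = 243
One optimal split: 3 + 3 + 3 + 3 + 3; product 3*3*3*3*3 = 243.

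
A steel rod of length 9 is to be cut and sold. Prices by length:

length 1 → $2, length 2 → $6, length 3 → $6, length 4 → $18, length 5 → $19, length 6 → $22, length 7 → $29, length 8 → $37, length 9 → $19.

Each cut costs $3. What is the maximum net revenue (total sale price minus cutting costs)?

36

Consider every possible first cut. r[k] is the best of p[i]+r[k−i] over all sellable i≤k, charging 3 whenever i<k.
r[1] = 2
r[2] = max(2+2-3, 6+0) = 6
r[3] = max(2+6-3, 6+2-3, 6+0) = 6
r[4] = max(2+6-3, 6+6-3, 6+2-3, 18+0) = 18
r[5] = max(2+18-3, 6+6-3, 6+6-3, 18+2-3, 19+0) = 19
r[6] = max(2+19-3, 6+18-3, 6+6-3, 18+6-3, 19+2-3, 22+0) = 22
r[7] = max(2+22-3, 6+19-3, 6+18-3, …, 22+2-3, 29+0) = 29
r[8] = max(2+29-3, 6+22-3, 6+19-3, …, 29+2-3, 37+0) = 37
r[9] = max(2+37-3, 6+29-3, 6+22-3, …, 37+2-3, 19+0) = 36
One optimal plan: pieces 8 + 1 (1 cut) → $39 − $3 = $36.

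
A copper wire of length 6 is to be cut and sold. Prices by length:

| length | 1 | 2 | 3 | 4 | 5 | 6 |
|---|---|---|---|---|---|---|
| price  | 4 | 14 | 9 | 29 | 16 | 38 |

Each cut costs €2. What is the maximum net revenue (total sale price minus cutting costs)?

Build v[k] bottom-up: v[k] = max over allowed piece i of (p[i] + v[k−i]) − 2 per cut.
v[1] = 4
v[2] = max(4+4-2, 14+0) = 14
v[3] = max(4+14-2, 14+4-2, 9+0) = 16
v[4] = max(4+16-2, 14+14-2, 9+4-2, 29+0) = 29
v[5] = max(4+29-2, 14+16-2, 9+14-2, 29+4-2, 16+0) = 31
v[6] = max(4+31-2, 14+29-2, 9+16-2, 29+14-2, 16+4-2, 38+0) = 41
One optimal plan: pieces 4 + 2 (1 cut) → €43 − €2 = €41.

41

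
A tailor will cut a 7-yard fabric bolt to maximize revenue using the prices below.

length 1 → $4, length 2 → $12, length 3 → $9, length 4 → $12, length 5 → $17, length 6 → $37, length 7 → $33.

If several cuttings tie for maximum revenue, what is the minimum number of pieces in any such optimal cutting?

Consider every possible first cut. r[k] is the best of p[i]+r[k−i] over all sellable i≤k.
r[1] = 4
r[2] = 12
r[3] = 16  (first piece 1, then r[2]=12)
r[4] = 24  (first piece 2, then r[2]=12)
r[5] = 28  (first piece 1, then r[4]=24)
r[6] = 37
r[7] = 41  (first piece 1, then r[6]=37)
Maximum revenue is $41.
Now minimize piece count subject to staying optimal: for each k, pieces[k] = 1 + min over i with p[i]+r[k−i]=r[k] of pieces[k−i].
pieces[4] = 2
pieces[5] = 3
pieces[6] = 1
pieces[7] = 2

2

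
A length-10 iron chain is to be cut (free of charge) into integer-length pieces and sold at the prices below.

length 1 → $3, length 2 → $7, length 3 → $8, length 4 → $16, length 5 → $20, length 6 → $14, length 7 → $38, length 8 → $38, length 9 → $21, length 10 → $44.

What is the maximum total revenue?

48

Consider every possible first cut. R[k] is the best of p[i]+R[k−i] over all sellable i≤k.
R[1] = 3
R[2] = 7
R[3] = 10  (first piece 1, then R[2]=7)
R[4] = 16
R[5] = 20
R[6] = 23  (first piece 1, then R[5]=20)
R[7] = 38
R[8] = 41  (first piece 1, then R[7]=38)
R[9] = 45  (first piece 2, then R[7]=38)
R[10] = 48  (first piece 1, then R[9]=45)
One optimal cutting: 7 + 2 + 1 → $38 + $7 + $3 = $48.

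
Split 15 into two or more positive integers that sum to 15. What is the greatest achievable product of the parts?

Fill prod[k] for k=2..15: at each k try every first piece i and multiply by the better of (k−i) uncut or prod[k−i].
Small cases: prod[2]=1, prod[3]=2, prod[4]=4, prod[5]=6, prod[6]=9, prod[7]=12, prod[8]=18, prod[9]=27, prod[10]=36.
prod[11] = 2×max(9,27) = 2×27 = 54
prod[12] = 3×max(9,27) = 3×27 = 81
prod[13] = 2×max(11,54) = 2×54 = 108
prod[14] = 2×max(12,81) = 2×81 = 162
prod[15] = 3×max(12,81) = 3×81 = 243
One optimal split: 3 + 3 + 3 + 3 + 3; product 3×3×3×3×3 = 243.

243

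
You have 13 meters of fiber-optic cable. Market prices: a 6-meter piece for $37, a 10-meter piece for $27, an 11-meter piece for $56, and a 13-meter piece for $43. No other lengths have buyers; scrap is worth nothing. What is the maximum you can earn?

74

Consider every possible first cut. f[k] is the best of p[i]+f[k−i] over all sellable i≤k.
f[1] = 0
f[2] = 0
f[3] = 0
f[4] = 0
f[5] = 0
f[6] = 37
f[7] = 37
f[8] = 37
f[9] = 37
f[10] = 37
f[11] = 56
f[12] = 74  (first piece 6, then f[6]=37)
f[13] = 74
One optimal cutting: pieces 6 + 6 with 1 meter of scrap → $74.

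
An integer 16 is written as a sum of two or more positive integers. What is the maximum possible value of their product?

324

Fill P[k] for k=2..16: at each k try every first piece i and multiply by the better of (k−i) uncut or P[k−i].
P[2] = 1*max(1,0) = 1*1 = 1
P[3] = max(1*2, 2*1) = 2
P[4] = max(1*3, 2*2, 3*1) = 4
P[5] = max(1*4, 2*3, 3*2, 4*1) = 6
P[6] = max(1*6, 2*4, 3*3, 4*2, 5*1) = 9
P[7] = max(1*9, 2*6, 3*4, 4*3, 5*2, 6*1) = 12
P[8] = max(1*12, 2*9, 3*6, …, 6*2, 7*1) = 18
P[9] = max(1*18, 2*12, 3*9, …, 7*2, 8*1) = 27
P[10] = max(1*27, 2*18, 3*12, …, 8*2, 9*1) = 36
P[11] = max(1*36, 2*27, 3*18, …, 9*2, 10*1) = 54
P[12] = max(1*54, 2*36, 3*27, …, 10*2, 11*1) = 81
P[13] = max(1*81, 2*54, 3*36, …, 11*2, 12*1) = 108
P[14] = max(1*108, 2*81, 3*54, …, 12*2, 13*1) = 162
P[15] = max(1*162, 2*108, 3*81, …, 13*2, 14*1) = 243
P[16] = max(1*243, 2*162, 3*108, …, 14*2, 15*1) = 324
One optimal split: 3 + 3 + 3 + 3 + 2 + 2; product 3*3*3*3*2*2 = 324.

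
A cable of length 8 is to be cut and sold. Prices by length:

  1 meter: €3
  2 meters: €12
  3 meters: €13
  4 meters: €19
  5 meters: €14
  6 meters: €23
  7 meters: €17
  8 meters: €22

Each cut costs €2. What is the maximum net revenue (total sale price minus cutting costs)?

42

Let r[k] be the best obtainable value from length k. For each k, try every first piece i and keep the best of price[i] + r[k−i] minus the 2 cut fee when i<k.
r[1] = 3
r[2] = max(3+3-2, 12+0) = 12
r[3] = max(3+12-2, 12+3-2, 13+0) = 13
r[4] = max(3+13-2, 12+12-2, 13+3-2, 19+0) = 22
r[5] = max(3+22-2, 12+13-2, 13+12-2, 19+3-2, 14+0) = 23
r[6] = max(3+23-2, 12+22-2, 13+13-2, 19+12-2, 14+3-2, 23+0) = 32
r[7] = max(3+32-2, 12+23-2, 13+22-2, …, 23+3-2, 17+0) = 33
r[8] = max(3+33-2, 12+32-2, 13+23-2, …, 17+3-2, 22+0) = 42
One optimal plan: pieces 2 + 2 + 2 + 2 (3 cuts) → €48 − €6 = €42.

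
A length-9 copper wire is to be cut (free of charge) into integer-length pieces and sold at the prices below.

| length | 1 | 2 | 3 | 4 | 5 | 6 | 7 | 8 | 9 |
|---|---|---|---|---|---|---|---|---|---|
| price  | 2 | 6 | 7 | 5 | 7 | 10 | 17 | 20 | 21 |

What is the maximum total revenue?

Build r[k] bottom-up: r[k] = max over allowed piece i of (p[i] + r[k−i]).
r[1] = 2
r[2] = 6
r[3] = 8  (first piece 1, then r[2]=6)
r[4] = 12  (first piece 2, then r[2]=6)
r[5] = 14  (first piece 1, then r[4]=12)
r[6] = 18  (first piece 2, then r[4]=12)
r[7] = 20  (first piece 1, then r[6]=18)
r[8] = 24  (first piece 2, then r[6]=18)
r[9] = 26  (first piece 1, then r[8]=24)
One optimal cutting: 2 + 2 + 2 + 2 + 1 → €6 + €6 + €6 + €6 + €2 = €26.

26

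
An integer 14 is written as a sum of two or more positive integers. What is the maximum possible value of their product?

162

Define g[k] = max over 1≤i<k of i · max(k−i, g[k−i]); the inner max lets the remainder stay uncut if that's better.
g[2] = 1*max(1,0) = 1*1 = 1
g[3] = max(1*2, 2*1) = 2
g[4] = max(1*3, 2*2, 3*1) = 4
g[5] = max(1*4, 2*3, 3*2, 4*1) = 6
g[6] = max(1*6, 2*4, 3*3, 4*2, 5*1) = 9
g[7] = max(1*9, 2*6, 3*4, 4*3, 5*2, 6*1) = 12
g[8] = max(1*12, 2*9, 3*6, …, 6*2, 7*1) = 18
g[9] = max(1*18, 2*12, 3*9, …, 7*2, 8*1) = 27
g[10] = max(1*27, 2*18, 3*12, …, 8*2, 9*1) = 36
g[11] = max(1*36, 2*27, 3*18, …, 9*2, 10*1) = 54
g[12] = max(1*54, 2*36, 3*27, …, 10*2, 11*1) = 81
g[13] = max(1*81, 2*54, 3*36, …, 11*2, 12*1) = 108
g[14] = max(1*108, 2*81, 3*54, …, 12*2, 13*1) = 162
One optimal split: 3 + 3 + 3 + 3 + 2; product 3*3*3*3*2 = 162.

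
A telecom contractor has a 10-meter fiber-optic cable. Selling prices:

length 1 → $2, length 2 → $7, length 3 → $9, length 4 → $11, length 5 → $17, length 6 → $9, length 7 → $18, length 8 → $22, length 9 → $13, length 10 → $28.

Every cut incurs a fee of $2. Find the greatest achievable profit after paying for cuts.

Consider every possible first cut. r[k] is the best of p[i]+r[k−i] over all sellable i≤k, charging 2 whenever i<k.
r[1] = 2
r[2] = 7
r[3] = 9
r[4] = 12  (first piece 2, then r[2]=7)
r[5] = 17
r[6] = 17  (first piece 1, then r[5]=17)
r[7] = 22  (first piece 2, then r[5]=17)
r[8] = 24  (first piece 3, then r[5]=17)
r[9] = 27  (first piece 2, then r[7]=22)
r[10] = 32  (first piece 5, then r[5]=17)
One optimal plan: pieces 5 + 5 (1 cut) → $34 − $2 = $32.

32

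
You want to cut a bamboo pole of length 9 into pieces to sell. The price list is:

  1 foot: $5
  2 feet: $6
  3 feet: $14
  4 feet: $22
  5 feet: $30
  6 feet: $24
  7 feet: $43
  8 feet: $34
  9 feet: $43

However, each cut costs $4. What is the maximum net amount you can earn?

48

Build v[k] bottom-up: v[k] = max over allowed piece i of (p[i] + v[k−i]) − 4 per cut.
v[1] = 5
v[2] = 6  (first piece 1, then v[1]=5)
v[3] = 14
v[4] = 22
v[5] = 30
v[6] = 31  (first piece 1, then v[5]=30)
v[7] = 43
v[8] = 44  (first piece 1, then v[7]=43)
v[9] = 48  (first piece 4, then v[5]=30)
One optimal plan: pieces 5 + 4 (1 cut) → $52 − $4 = $48.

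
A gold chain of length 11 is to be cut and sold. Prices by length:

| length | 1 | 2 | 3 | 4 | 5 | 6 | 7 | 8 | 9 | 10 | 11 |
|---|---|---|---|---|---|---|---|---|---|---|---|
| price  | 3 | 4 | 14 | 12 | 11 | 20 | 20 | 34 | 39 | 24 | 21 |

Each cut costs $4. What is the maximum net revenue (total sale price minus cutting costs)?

Let net[k] be the best obtainable value from length k. For each k, try every first piece i and keep the best of price[i] + net[k−i] minus the 4 cut fee when i<k.
net[1] = 3
net[2] = 4
net[3] = 14
net[4] = 13  (first piece 1, then net[3]=14)
net[5] = 14  (first piece 2, then net[3]=14)
net[6] = 24  (first piece 3, then net[3]=14)
net[7] = 23  (first piece 1, then net[6]=24)
net[8] = 34
net[9] = 39
net[10] = 38  (first piece 1, then net[9]=39)
net[11] = 44  (first piece 3, then net[8]=34)
One optimal plan: pieces 8 + 3 (1 cut) → $48 − $4 = $44.

44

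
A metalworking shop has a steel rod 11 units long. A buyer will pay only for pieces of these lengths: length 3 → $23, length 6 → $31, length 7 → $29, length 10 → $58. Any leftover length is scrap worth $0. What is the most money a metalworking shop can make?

69

Let r[k] be the best obtainable value from length k. For each k, try every first piece i and keep the best of price[i] + r[k−i].
r[1] = 0
r[2] = 0
r[3] = 23
r[4] = 23
r[5] = 23
r[6] = 46  (first piece 3, then r[3]=23)
r[7] = 46
r[8] = 46
r[9] = 69  (first piece 3, then r[6]=46)
r[10] = 69
r[11] = 69
One optimal cutting: pieces 3 + 3 + 3 with 2 units of scrap → $69.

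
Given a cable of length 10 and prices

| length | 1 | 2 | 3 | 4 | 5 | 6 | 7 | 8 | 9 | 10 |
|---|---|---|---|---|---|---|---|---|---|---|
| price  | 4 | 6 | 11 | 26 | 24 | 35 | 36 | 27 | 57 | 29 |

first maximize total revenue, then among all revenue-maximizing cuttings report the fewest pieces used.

2

Build r[k] bottom-up: r[k] = max over allowed piece i of (p[i] + r[k−i]).
r[1] = 4
r[2] = max(4+4, 6+0) = 8
r[3] = max(4+8, 6+4, 11+0) = 12
r[4] = max(4+12, 6+8, 11+4, 26+0) = 26
r[5] = max(4+26, 6+12, 11+8, 26+4, 24+0) = 30
r[6] = max(4+30, 6+26, 11+12, 26+8, 24+4, 35+0) = 35
r[7] = max(4+35, 6+30, 11+26, …, 35+4, 36+0) = 39
r[8] = max(4+39, 6+35, 11+30, …, 36+4, 27+0) = 52
r[9] = max(4+52, 6+39, 11+35, …, 27+4, 57+0) = 57
r[10] = max(4+57, 6+52, 11+39, …, 57+4, 29+0) = 61
Maximum revenue is 61.
Now minimize piece count subject to staying optimal: for each k, pieces[k] = 1 + min over i with p[i]+r[k−i]=r[k] of pieces[k−i].
pieces[7] = 2
pieces[8] = 2
pieces[9] = 1
pieces[10] = 2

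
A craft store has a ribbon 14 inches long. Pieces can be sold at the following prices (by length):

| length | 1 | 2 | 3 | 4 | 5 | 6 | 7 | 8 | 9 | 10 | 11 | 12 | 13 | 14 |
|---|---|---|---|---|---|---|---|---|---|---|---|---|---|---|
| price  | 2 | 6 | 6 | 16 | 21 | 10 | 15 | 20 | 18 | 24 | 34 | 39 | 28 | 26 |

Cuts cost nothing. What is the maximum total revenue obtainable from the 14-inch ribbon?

58

Consider every possible first cut. best[k] is the best of p[i]+best[k−i] over all sellable i≤k.
best[1] = 2
best[2] = max(2+2, 6+0) = 6
best[3] = max(2+6, 6+2, 6+0) = 8
best[4] = max(2+8, 6+6, 6+2, 16+0) = 16
best[5] = max(2+16, 6+8, 6+6, 16+2, 21+0) = 21
best[6] = max(2+21, 6+16, 6+8, 16+6, 21+2, 10+0) = 23
best[7] = max(2+23, 6+21, 6+16, …, 10+2, 15+0) = 27
best[8] = max(2+27, 6+23, 6+21, …, 15+2, 20+0) = 32
best[9] = max(2+32, 6+27, 6+23, …, 20+2, 18+0) = 37
best[10] = max(2+37, 6+32, 6+27, …, 18+2, 24+0) = 42
best[11] = max(2+42, 6+37, 6+32, …, 24+2, 34+0) = 44
best[12] = max(2+44, 6+42, 6+37, …, 34+2, 39+0) = 48
best[13] = max(2+48, 6+44, 6+42, …, 39+2, 28+0) = 53
best[14] = max(2+53, 6+48, 6+44, …, 28+2, 26+0) = 58
One optimal cutting: 5 + 5 + 4 → ¢21 + ¢21 + ¢16 = ¢58.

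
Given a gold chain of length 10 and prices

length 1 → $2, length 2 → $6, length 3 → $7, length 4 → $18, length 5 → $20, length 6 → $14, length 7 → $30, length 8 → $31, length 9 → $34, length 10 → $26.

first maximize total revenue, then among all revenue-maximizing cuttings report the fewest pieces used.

Build r[k] bottom-up: r[k] = max over allowed piece i of (p[i] + r[k−i]).
r[1] = 2
r[2] = 6
r[3] = 8  (first piece 1, then r[2]=6)
r[4] = 18
r[5] = 20  (first piece 1, then r[4]=18)
r[6] = 24  (first piece 2, then r[4]=18)
r[7] = 30
r[8] = 36  (first piece 4, then r[4]=18)
r[9] = 38  (first piece 1, then r[8]=36)
r[10] = 42  (first piece 2, then r[8]=36)
Maximum revenue is $42.
Now minimize piece count subject to staying optimal: for each k, pieces[k] = 1 + min over i with p[i]+r[k−i]=r[k] of pieces[k−i].
pieces[7] = 1
pieces[8] = 2
pieces[9] = 2
pieces[10] = 3

3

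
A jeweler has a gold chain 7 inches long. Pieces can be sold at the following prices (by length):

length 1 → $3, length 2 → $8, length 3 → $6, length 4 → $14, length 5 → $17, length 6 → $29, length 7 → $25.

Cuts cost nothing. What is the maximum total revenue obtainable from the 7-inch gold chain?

32

Consider every possible first cut. R[k] is the best of p[i]+R[k−i] over all sellable i≤k.
R[1] = 3
R[2] = max(3+3, 8+0) = 8
R[3] = max(3+8, 8+3, 6+0) = 11
R[4] = max(3+11, 8+8, 6+3, 14+0) = 16
R[5] = max(3+16, 8+11, 6+8, 14+3, 17+0) = 19
R[6] = max(3+19, 8+16, 6+11, 14+8, 17+3, 29+0) = 29
R[7] = max(3+29, 8+19, 6+16, …, 29+3, 25+0) = 32
One optimal cutting: 6 + 1 → $29 + $3 = $32.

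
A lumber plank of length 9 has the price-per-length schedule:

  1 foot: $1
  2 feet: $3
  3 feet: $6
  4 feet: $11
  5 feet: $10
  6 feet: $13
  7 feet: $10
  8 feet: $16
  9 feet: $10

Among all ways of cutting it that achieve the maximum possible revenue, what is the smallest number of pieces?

3

Consider every possible first cut. r[k] is the best of p[i]+r[k−i] over all sellable i≤k.
r[1] = 1
r[2] = max(1+1, 3+0) = 3
r[3] = max(1+3, 3+1, 6+0) = 6
r[4] = max(1+6, 3+3, 6+1, 11+0) = 11
r[5] = max(1+11, 3+6, 6+3, 11+1, 10+0) = 12
r[6] = max(1+12, 3+11, 6+6, 11+3, 10+1, 13+0) = 14
r[7] = max(1+14, 3+12, 6+11, …, 13+1, 10+0) = 17
r[8] = max(1+17, 3+14, 6+12, …, 10+1, 16+0) = 22
r[9] = max(1+22, 3+17, 6+14, …, 16+1, 10+0) = 23
Maximum revenue is $23.
Now minimize piece count subject to staying optimal: for each k, pieces[k] = 1 + min over i with p[i]+r[k−i]=r[k] of pieces[k−i].
pieces[6] = 2
pieces[7] = 2
pieces[8] = 2
pieces[9] = 3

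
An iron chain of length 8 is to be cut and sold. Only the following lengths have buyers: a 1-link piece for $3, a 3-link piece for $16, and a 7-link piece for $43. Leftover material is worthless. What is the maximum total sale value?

46

Let f[k] be the best obtainable value from length k. For each k, try every first piece i and keep the best of price[i] + f[k−i].
f[1] = 3
f[2] = 6  (first piece 1, then f[1]=3)
f[3] = max(3+6, 16+0) = 16
f[4] = max(3+16, 16+3) = 19
f[5] = max(3+19, 16+6) = 22
f[6] = max(3+22, 16+16) = 32
f[7] = max(3+32, 16+19, 43+0) = 43
f[8] = max(3+43, 16+22, 43+3) = 46
One optimal cutting: 7 + 1 → $46.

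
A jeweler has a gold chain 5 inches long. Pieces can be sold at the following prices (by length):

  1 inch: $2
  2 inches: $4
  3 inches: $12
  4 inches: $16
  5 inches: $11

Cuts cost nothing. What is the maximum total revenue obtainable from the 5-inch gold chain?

18

Consider every possible first cut. R[k] is the best of p[i]+R[k−i] over all sellable i≤k.
R[1] = 2
R[2] = max(2+2, 4+0) = 4
R[3] = max(2+4, 4+2, 12+0) = 12
R[4] = max(2+12, 4+4, 12+2, 16+0) = 16
R[5] = max(2+16, 4+12, 12+4, 16+2, 11+0) = 18
One optimal cutting: 4 + 1 → $16 + $2 = $18.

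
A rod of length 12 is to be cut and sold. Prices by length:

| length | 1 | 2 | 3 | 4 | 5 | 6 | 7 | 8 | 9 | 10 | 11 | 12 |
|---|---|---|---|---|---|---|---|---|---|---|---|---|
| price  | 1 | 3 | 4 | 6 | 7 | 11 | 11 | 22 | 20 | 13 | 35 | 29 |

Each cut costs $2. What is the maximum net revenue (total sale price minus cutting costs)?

Let r[k] be the best obtainable value from length k. For each k, try every first piece i and keep the best of price[i] + r[k−i] minus the 2 cut fee when i<k.
r[1] = 1
r[2] = 3
r[3] = 4
r[4] = 6
r[5] = 7
r[6] = 11
r[7] = 11
r[8] = 22
r[9] = 21  (first piece 1, then r[8]=22)
r[10] = 23  (first piece 2, then r[8]=22)
r[11] = 35
r[12] = 34  (first piece 1, then r[11]=35)
One optimal plan: pieces 11 + 1 (1 cut) → $36 − $2 = $34.

34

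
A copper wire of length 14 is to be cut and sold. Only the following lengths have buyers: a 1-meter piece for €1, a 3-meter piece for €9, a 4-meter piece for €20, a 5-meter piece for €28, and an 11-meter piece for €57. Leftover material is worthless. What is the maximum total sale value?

76

Let f[k] be the best obtainable value from length k. For each k, try every first piece i and keep the best of price[i] + f[k−i].
f[1] = 1
f[2] = 2  (first piece 1, then f[1]=1)
f[3] = 9
f[4] = 20
f[5] = 28
f[6] = 29  (first piece 1, then f[5]=28)
f[7] = 30  (first piece 1, then f[6]=29)
f[8] = 40  (first piece 4, then f[4]=20)
f[9] = 48  (first piece 4, then f[5]=28)
f[10] = 56  (first piece 5, then f[5]=28)
f[11] = 57  (first piece 1, then f[10]=56)
f[12] = 60  (first piece 4, then f[8]=40)
f[13] = 68  (first piece 4, then f[9]=48)
f[14] = 76  (first piece 4, then f[10]=56)
One optimal cutting: 5 + 5 + 4 → €76.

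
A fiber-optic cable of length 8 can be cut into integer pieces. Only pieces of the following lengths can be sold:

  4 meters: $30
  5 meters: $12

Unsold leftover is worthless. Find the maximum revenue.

Let r[k] be the best obtainable value from length k. For each k, try every first piece i and keep the best of price[i] + r[k−i].
r[1] = 0
r[2] = 0
r[3] = 0
r[4] = 30
r[5] = 30
r[6] = 30
r[7] = 30
r[8] = 60  (first piece 4, then r[4]=30)
One optimal cutting: 4 + 4 → $60.

60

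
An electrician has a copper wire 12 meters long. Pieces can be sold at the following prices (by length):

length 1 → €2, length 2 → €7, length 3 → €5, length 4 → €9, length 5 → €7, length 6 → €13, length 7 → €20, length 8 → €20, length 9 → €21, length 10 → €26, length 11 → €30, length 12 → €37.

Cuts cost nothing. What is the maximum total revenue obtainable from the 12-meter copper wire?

Consider every possible first cut. v[k] is the best of p[i]+v[k−i] over all sellable i≤k.
v[1] = 2
v[2] = max(2+2, 7+0) = 7
v[3] = max(2+7, 7+2, 5+0) = 9
v[4] = max(2+9, 7+7, 5+2, 9+0) = 14
v[5] = max(2+14, 7+9, 5+7, 9+2, 7+0) = 16
v[6] = max(2+16, 7+14, 5+9, 9+7, 7+2, 13+0) = 21
v[7] = max(2+21, 7+16, 5+14, …, 13+2, 20+0) = 23
v[8] = max(2+23, 7+21, 5+16, …, 20+2, 20+0) = 28
v[9] = max(2+28, 7+23, 5+21, …, 20+2, 21+0) = 30
v[10] = max(2+30, 7+28, 5+23, …, 21+2, 26+0) = 35
v[11] = max(2+35, 7+30, 5+28, …, 26+2, 30+0) = 37
v[12] = max(2+37, 7+35, 5+30, …, 30+2, 37+0) = 42
One optimal cutting: 2 + 2 + 2 + 2 + 2 + 2 → €7 + €7 + €7 + €7 + €7 + €7 = €42.

42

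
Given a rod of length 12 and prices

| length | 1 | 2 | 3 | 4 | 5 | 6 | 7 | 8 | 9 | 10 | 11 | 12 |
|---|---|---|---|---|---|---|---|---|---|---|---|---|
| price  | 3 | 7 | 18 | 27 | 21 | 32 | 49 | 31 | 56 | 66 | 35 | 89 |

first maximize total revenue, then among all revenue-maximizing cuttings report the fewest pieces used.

Let r[k] be the best obtainable value from length k. For each k, try every first piece i and keep the best of price[i] + r[k−i].
r[1] = 3
r[2] = 7
r[3] = 18
r[4] = 27
r[5] = 30  (first piece 1, then r[4]=27)
r[6] = 36  (first piece 3, then r[3]=18)
r[7] = 49
r[8] = 54  (first piece 4, then r[4]=27)
r[9] = 57  (first piece 1, then r[8]=54)
r[10] = 67  (first piece 3, then r[7]=49)
r[11] = 76  (first piece 4, then r[7]=49)
r[12] = 89
Maximum revenue is $89.
Now minimize piece count subject to staying optimal: for each k, pieces[k] = 1 + min over i with p[i]+r[k−i]=r[k] of pieces[k−i].
pieces[9] = 3
pieces[10] = 2
pieces[11] = 2
pieces[12] = 1

1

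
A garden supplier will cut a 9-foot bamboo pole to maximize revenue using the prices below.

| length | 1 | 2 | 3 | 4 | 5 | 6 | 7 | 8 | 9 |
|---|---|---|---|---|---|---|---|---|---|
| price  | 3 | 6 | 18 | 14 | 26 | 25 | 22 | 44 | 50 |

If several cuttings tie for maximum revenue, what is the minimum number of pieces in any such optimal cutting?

Let r[k] be the best obtainable value from length k. For each k, try every first piece i and keep the best of price[i] + r[k−i].
r[1] = 3
r[2] = 6  (first piece 1, then r[1]=3)
r[3] = 18
r[4] = 21  (first piece 1, then r[3]=18)
r[5] = 26
r[6] = 36  (first piece 3, then r[3]=18)
r[7] = 39  (first piece 1, then r[6]=36)
r[8] = 44  (first piece 3, then r[5]=26)
r[9] = 54  (first piece 3, then r[6]=36)
Maximum revenue is $54.
Now minimize piece count subject to staying optimal: for each k, pieces[k] = 1 + min over i with p[i]+r[k−i]=r[k] of pieces[k−i].
pieces[6] = 2
pieces[7] = 3
pieces[8] = 1
pieces[9] = 3

3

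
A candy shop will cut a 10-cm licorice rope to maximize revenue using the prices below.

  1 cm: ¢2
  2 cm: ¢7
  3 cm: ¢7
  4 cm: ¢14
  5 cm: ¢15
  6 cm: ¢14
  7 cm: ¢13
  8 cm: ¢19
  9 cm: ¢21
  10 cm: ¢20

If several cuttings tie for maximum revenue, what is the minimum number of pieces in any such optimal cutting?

3

Build r[k] bottom-up: r[k] = max over allowed piece i of (p[i] + r[k−i]).
r[1] = 2
r[2] = max(2+2, 7+0) = 7
r[3] = max(2+7, 7+2, 7+0) = 9
r[4] = max(2+9, 7+7, 7+2, 14+0) = 14
r[5] = max(2+14, 7+9, 7+7, 14+2, 15+0) = 16
r[6] = max(2+16, 7+14, 7+9, 14+7, 15+2, 14+0) = 21
r[7] = max(2+21, 7+16, 7+14, …, 14+2, 13+0) = 23
r[8] = max(2+23, 7+21, 7+16, …, 13+2, 19+0) = 28
r[9] = max(2+28, 7+23, 7+21, …, 19+2, 21+0) = 30
r[10] = max(2+30, 7+28, 7+23, …, 21+2, 20+0) = 35
Maximum revenue is ¢35.
Now minimize piece count subject to staying optimal: for each k, pieces[k] = 1 + min over i with p[i]+r[k−i]=r[k] of pieces[k−i].
pieces[7] = 3
pieces[8] = 2
pieces[9] = 3
pieces[10] = 3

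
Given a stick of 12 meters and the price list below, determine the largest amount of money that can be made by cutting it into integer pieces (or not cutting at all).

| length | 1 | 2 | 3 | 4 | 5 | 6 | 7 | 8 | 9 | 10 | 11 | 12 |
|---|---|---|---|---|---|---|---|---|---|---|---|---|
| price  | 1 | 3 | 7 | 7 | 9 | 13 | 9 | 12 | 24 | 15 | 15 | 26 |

31

Build r[k] bottom-up: r[k] = max over allowed piece i of (p[i] + r[k−i]).
r[1] = 1
r[2] = 3
r[3] = 7
r[4] = 8  (first piece 1, then r[3]=7)
r[5] = 10  (first piece 2, then r[3]=7)
r[6] = 14  (first piece 3, then r[3]=7)
r[7] = 15  (first piece 1, then r[6]=14)
r[8] = 17  (first piece 2, then r[6]=14)
r[9] = 24
r[10] = 25  (first piece 1, then r[9]=24)
r[11] = 27  (first piece 2, then r[9]=24)
r[12] = 31  (first piece 3, then r[9]=24)
One optimal cutting: 9 + 3 → 24 + 7 = 31.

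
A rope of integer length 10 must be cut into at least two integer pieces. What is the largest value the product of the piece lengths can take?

Let f[k] be the best product for length k (with at least one cut). For each first piece i, the rest contributes max(k−i, f[k−i]).
Small cases: f[2]=1, f[3]=2, f[4]=4.
f[5] = max(1×4, 2×3, 3×2, 4×1) = 6
f[6] = max(1×6, 2×4, 3×3, 4×2, 5×1) = 9
f[7] = max(1×9, 2×6, 3×4, 4×3, 5×2, 6×1) = 12
f[8] = max(1×12, 2×9, 3×6, …, 6×2, 7×1) = 18
f[9] = max(1×18, 2×12, 3×9, …, 7×2, 8×1) = 27
f[10] = max(1×27, 2×18, 3×12, …, 8×2, 9×1) = 36
One optimal split: 3 + 3 + 2 + 2; product 3×3×2×2 = 36.

36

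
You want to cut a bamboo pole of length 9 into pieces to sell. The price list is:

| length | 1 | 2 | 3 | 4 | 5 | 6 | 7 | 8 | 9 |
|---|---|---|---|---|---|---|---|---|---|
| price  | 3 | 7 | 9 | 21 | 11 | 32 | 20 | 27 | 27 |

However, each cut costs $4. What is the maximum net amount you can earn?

37

Let r[k] be the best obtainable value from length k. For each k, try every first piece i and keep the best of price[i] + r[k−i] minus the 4 cut fee when i<k.
r[1] = 3
r[2] = 7
r[3] = 9
r[4] = 21
r[5] = 20  (first piece 1, then r[4]=21)
r[6] = 32
r[7] = 31  (first piece 1, then r[6]=32)
r[8] = 38  (first piece 4, then r[4]=21)
r[9] = 37  (first piece 1, then r[8]=38)
One optimal plan: pieces 4 + 4 + 1 (2 cuts) → $45 − $8 = $37.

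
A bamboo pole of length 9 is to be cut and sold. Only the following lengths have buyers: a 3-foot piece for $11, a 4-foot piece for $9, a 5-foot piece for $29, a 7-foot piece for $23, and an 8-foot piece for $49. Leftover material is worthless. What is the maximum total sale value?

49

Let r[k] be the best obtainable value from length k. For each k, try every first piece i and keep the best of price[i] + r[k−i].
r[1] = 0
r[2] = 0
r[3] = 11
r[4] = max(11+0, 9+0) = 11
r[5] = max(11+0, 9+0, 29+0) = 29
r[6] = max(11+11, 9+0, 29+0) = 29
r[7] = max(11+11, 9+11, 29+0, 23+0) = 29
r[8] = max(11+29, 9+11, 29+11, 23+0, 49+0) = 49
r[9] = max(11+29, 9+29, 29+11, 23+0, 49+0) = 49
One optimal cutting: pieces 8 with 1 foot of scrap → $49.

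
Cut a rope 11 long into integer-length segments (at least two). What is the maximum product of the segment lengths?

54

Let prod[k] be the best product for length k (with at least one cut). For each first piece i, the rest contributes max(k−i, prod[k−i]).
prod[2] = 1·max(1,0) = 1·1 = 1
prod[3] = 1·max(2,1) = 1·2 = 2
prod[4] = 2·max(2,1) = 2·2 = 4
prod[5] = 2·max(3,2) = 2·3 = 6
prod[6] = 3·max(3,2) = 3·3 = 9
prod[7] = 2·max(5,6) = 2·6 = 12
prod[8] = 2·max(6,9) = 2·9 = 18
prod[9] = 3·max(6,9) = 3·9 = 27
prod[10] = 2·max(8,18) = 2·18 = 36
prod[11] = 2·max(9,27) = 2·27 = 54
One optimal split: 3 + 3 + 3 + 2; product 3·3·3·2 = 54.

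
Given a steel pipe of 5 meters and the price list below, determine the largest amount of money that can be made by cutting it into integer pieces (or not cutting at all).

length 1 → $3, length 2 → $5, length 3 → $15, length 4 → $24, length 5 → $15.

27

Let v[k] be the best obtainable value from length k. For each k, try every first piece i and keep the best of price[i] + v[k−i].
v[1] = 3
v[2] = max(3+3, 5+0) = 6
v[3] = max(3+6, 5+3, 15+0) = 15
v[4] = max(3+15, 5+6, 15+3, 24+0) = 24
v[5] = max(3+24, 5+15, 15+6, 24+3, 15+0) = 27
One optimal cutting: 4 + 1 → $24 + $3 = $27.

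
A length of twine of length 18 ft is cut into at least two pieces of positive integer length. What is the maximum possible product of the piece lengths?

Fill f[k] for k=2..18: at each k try every first piece i and multiply by the better of (k−i) uncut or f[k−i].
Small cases: f[2]=1, f[3]=2, f[4]=4, f[5]=6, f[6]=9, f[7]=12, f[8]=18, f[9]=27, f[10]=36, f[11]=54.
f[12] = max(1·54, 2·36, 3·27, …, 10·2, 11·1) = 81
f[13] = max(1·81, 2·54, 3·36, …, 11·2, 12·1) = 108
f[14] = max(1·108, 2·81, 3·54, …, 12·2, 13·1) = 162
f[15] = max(1·162, 2·108, 3·81, …, 13·2, 14·1) = 243
f[16] = max(1·243, 2·162, 3·108, …, 14·2, 15·1) = 324
f[17] = max(1·324, 2·243, 3·162, …, 15·2, 16·1) = 486
f[18] = max(1·486, 2·324, 3·243, …, 16·2, 17·1) = 729
One optimal split: 3 + 3 + 3 + 3 + 3 + 3; product 3·3·3·3·3·3 = 729.

729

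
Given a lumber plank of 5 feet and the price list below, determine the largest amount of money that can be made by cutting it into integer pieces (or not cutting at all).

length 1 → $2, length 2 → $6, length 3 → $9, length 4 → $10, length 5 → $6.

15

Build best[k] bottom-up: best[k] = max over allowed piece i of (p[i] + best[k−i]).
best[1] = 2
best[2] = max(2+2, 6+0) = 6
best[3] = max(2+6, 6+2, 9+0) = 9
best[4] = max(2+9, 6+6, 9+2, 10+0) = 12
best[5] = max(2+12, 6+9, 9+6, 10+2, 6+0) = 15
One optimal cutting: 3 + 2 → $9 + $6 = $15.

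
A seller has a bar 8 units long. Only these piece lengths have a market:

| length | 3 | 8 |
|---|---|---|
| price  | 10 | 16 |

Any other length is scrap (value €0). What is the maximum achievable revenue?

Let f[k] be the best obtainable value from length k. For each k, try every first piece i and keep the best of price[i] + f[k−i].
f[1] = 0
f[2] = 0
f[3] = 10
f[4] = 10
f[5] = 10
f[6] = 20  (first piece 3, then f[3]=10)
f[7] = 20
f[8] = max(10+10, 16+0) = 20
One optimal cutting: pieces 3 + 3 with 2 units of scrap → €20.

20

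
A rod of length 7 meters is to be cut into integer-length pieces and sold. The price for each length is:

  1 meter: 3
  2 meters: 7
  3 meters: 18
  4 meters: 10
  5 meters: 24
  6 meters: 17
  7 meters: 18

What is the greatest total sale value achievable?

Let r[k] be the best obtainable value from length k. For each k, try every first piece i and keep the best of price[i] + r[k−i].
r[1] = 3
r[2] = 7
r[3] = 18
r[4] = 21  (first piece 1, then r[3]=18)
r[5] = 25  (first piece 2, then r[3]=18)
r[6] = 36  (first piece 3, then r[3]=18)
r[7] = 39  (first piece 1, then r[6]=36)
One optimal cutting: 3 + 3 + 1 → 18 + 18 + 3 = 39.

39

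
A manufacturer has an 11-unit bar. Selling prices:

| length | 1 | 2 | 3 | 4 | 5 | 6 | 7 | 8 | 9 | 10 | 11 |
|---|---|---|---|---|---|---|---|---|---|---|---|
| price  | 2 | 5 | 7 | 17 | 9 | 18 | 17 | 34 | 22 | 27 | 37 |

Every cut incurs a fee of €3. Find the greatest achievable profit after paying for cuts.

38

Consider every possible first cut. v[k] is the best of p[i]+v[k−i] over all sellable i≤k, charging 3 whenever i<k.
v[1] = 2
v[2] = 5
v[3] = 7
v[4] = 17
v[5] = 16  (first piece 1, then v[4]=17)
v[6] = 19  (first piece 2, then v[4]=17)
v[7] = 21  (first piece 3, then v[4]=17)
v[8] = 34
v[9] = 33  (first piece 1, then v[8]=34)
v[10] = 36  (first piece 2, then v[8]=34)
v[11] = 38  (first piece 3, then v[8]=34)
One optimal plan: pieces 8 + 3 (1 cut) → €41 − €3 = €38.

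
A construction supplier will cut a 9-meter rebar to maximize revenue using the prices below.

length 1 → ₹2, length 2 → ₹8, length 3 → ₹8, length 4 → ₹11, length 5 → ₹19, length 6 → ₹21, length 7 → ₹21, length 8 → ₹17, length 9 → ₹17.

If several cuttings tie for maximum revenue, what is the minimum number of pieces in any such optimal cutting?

3

Let r[k] be the best obtainable value from length k. For each k, try every first piece i and keep the best of price[i] + r[k−i].
r[1] = 2
r[2] = 8
r[3] = 10  (first piece 1, then r[2]=8)
r[4] = 16  (first piece 2, then r[2]=8)
r[5] = 19
r[6] = 24  (first piece 2, then r[4]=16)
r[7] = 27  (first piece 2, then r[5]=19)
r[8] = 32  (first piece 2, then r[6]=24)
r[9] = 35  (first piece 2, then r[7]=27)
Maximum revenue is ₹35.
Now minimize piece count subject to staying optimal: for each k, pieces[k] = 1 + min over i with p[i]+r[k−i]=r[k] of pieces[k−i].
pieces[6] = 3
pieces[7] = 2
pieces[8] = 4
pieces[9] = 3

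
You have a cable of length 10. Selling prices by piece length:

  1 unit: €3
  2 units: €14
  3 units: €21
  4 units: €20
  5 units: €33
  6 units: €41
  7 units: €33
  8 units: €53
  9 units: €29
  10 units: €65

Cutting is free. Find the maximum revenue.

70

Let r[k] be the best obtainable value from length k. For each k, try every first piece i and keep the best of price[i] + r[k−i].
r[1] = 3
r[2] = 14
r[3] = 21
r[4] = 28  (first piece 2, then r[2]=14)
r[5] = 35  (first piece 2, then r[3]=21)
r[6] = 42  (first piece 2, then r[4]=28)
r[7] = 49  (first piece 2, then r[5]=35)
r[8] = 56  (first piece 2, then r[6]=42)
r[9] = 63  (first piece 2, then r[7]=49)
r[10] = 70  (first piece 2, then r[8]=56)
One optimal cutting: 2 + 2 + 2 + 2 + 2 → €14 + €14 + €14 + €14 + €14 = €70.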